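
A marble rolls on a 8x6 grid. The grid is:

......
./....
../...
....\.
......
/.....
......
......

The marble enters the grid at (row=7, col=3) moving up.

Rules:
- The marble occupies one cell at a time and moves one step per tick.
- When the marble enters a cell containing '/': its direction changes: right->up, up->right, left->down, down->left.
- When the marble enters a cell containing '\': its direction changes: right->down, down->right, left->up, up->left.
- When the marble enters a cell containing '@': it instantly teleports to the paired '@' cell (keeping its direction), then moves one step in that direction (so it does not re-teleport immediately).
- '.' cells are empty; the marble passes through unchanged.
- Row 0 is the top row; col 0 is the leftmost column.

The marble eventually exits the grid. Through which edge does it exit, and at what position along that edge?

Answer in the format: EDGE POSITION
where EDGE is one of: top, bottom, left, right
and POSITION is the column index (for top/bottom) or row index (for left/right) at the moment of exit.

Answer: top 3

Derivation:
Step 1: enter (7,3), '.' pass, move up to (6,3)
Step 2: enter (6,3), '.' pass, move up to (5,3)
Step 3: enter (5,3), '.' pass, move up to (4,3)
Step 4: enter (4,3), '.' pass, move up to (3,3)
Step 5: enter (3,3), '.' pass, move up to (2,3)
Step 6: enter (2,3), '.' pass, move up to (1,3)
Step 7: enter (1,3), '.' pass, move up to (0,3)
Step 8: enter (0,3), '.' pass, move up to (-1,3)
Step 9: at (-1,3) — EXIT via top edge, pos 3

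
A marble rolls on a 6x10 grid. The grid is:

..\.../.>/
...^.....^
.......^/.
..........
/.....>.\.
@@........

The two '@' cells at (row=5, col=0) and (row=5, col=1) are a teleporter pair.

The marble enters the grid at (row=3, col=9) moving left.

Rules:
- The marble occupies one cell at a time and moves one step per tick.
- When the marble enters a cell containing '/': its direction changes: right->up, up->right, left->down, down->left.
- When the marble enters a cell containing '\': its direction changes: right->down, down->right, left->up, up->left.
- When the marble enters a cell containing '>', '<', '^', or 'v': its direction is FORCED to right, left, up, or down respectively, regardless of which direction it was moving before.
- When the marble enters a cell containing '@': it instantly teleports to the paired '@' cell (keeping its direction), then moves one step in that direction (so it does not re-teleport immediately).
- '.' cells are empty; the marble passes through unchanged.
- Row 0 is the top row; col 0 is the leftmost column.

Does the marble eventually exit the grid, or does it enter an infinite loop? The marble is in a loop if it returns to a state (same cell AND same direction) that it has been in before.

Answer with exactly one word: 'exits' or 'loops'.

Answer: exits

Derivation:
Step 1: enter (3,9), '.' pass, move left to (3,8)
Step 2: enter (3,8), '.' pass, move left to (3,7)
Step 3: enter (3,7), '.' pass, move left to (3,6)
Step 4: enter (3,6), '.' pass, move left to (3,5)
Step 5: enter (3,5), '.' pass, move left to (3,4)
Step 6: enter (3,4), '.' pass, move left to (3,3)
Step 7: enter (3,3), '.' pass, move left to (3,2)
Step 8: enter (3,2), '.' pass, move left to (3,1)
Step 9: enter (3,1), '.' pass, move left to (3,0)
Step 10: enter (3,0), '.' pass, move left to (3,-1)
Step 11: at (3,-1) — EXIT via left edge, pos 3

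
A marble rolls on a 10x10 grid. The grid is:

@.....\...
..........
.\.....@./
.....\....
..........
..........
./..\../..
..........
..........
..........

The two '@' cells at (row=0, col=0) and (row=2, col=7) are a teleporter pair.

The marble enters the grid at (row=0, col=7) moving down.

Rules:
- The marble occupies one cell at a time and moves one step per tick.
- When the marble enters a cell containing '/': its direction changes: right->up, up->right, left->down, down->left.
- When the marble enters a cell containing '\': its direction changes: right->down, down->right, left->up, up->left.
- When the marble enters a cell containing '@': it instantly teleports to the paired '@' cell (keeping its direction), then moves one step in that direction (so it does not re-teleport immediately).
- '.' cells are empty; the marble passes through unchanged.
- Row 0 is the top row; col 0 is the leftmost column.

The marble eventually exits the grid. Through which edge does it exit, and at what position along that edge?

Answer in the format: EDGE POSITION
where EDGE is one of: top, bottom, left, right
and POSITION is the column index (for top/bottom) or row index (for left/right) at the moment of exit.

Answer: bottom 0

Derivation:
Step 1: enter (0,7), '.' pass, move down to (1,7)
Step 2: enter (1,7), '.' pass, move down to (2,7)
Step 3: enter (2,7), '@' teleport (2,7)->(0,0), also enter (0,0), move down to (1,0)
Step 4: enter (1,0), '.' pass, move down to (2,0)
Step 5: enter (2,0), '.' pass, move down to (3,0)
Step 6: enter (3,0), '.' pass, move down to (4,0)
Step 7: enter (4,0), '.' pass, move down to (5,0)
Step 8: enter (5,0), '.' pass, move down to (6,0)
Step 9: enter (6,0), '.' pass, move down to (7,0)
Step 10: enter (7,0), '.' pass, move down to (8,0)
Step 11: enter (8,0), '.' pass, move down to (9,0)
Step 12: enter (9,0), '.' pass, move down to (10,0)
Step 13: at (10,0) — EXIT via bottom edge, pos 0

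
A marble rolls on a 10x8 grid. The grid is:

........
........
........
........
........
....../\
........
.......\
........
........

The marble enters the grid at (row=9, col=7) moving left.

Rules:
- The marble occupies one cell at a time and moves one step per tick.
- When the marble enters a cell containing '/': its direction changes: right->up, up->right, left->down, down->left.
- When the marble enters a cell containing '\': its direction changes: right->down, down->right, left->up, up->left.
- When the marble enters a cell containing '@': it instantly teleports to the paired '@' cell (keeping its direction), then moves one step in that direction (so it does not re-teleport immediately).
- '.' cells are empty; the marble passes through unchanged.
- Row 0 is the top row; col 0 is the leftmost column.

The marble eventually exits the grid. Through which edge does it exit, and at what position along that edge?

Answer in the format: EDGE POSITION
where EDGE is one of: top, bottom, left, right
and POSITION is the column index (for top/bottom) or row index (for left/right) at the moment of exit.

Step 1: enter (9,7), '.' pass, move left to (9,6)
Step 2: enter (9,6), '.' pass, move left to (9,5)
Step 3: enter (9,5), '.' pass, move left to (9,4)
Step 4: enter (9,4), '.' pass, move left to (9,3)
Step 5: enter (9,3), '.' pass, move left to (9,2)
Step 6: enter (9,2), '.' pass, move left to (9,1)
Step 7: enter (9,1), '.' pass, move left to (9,0)
Step 8: enter (9,0), '.' pass, move left to (9,-1)
Step 9: at (9,-1) — EXIT via left edge, pos 9

Answer: left 9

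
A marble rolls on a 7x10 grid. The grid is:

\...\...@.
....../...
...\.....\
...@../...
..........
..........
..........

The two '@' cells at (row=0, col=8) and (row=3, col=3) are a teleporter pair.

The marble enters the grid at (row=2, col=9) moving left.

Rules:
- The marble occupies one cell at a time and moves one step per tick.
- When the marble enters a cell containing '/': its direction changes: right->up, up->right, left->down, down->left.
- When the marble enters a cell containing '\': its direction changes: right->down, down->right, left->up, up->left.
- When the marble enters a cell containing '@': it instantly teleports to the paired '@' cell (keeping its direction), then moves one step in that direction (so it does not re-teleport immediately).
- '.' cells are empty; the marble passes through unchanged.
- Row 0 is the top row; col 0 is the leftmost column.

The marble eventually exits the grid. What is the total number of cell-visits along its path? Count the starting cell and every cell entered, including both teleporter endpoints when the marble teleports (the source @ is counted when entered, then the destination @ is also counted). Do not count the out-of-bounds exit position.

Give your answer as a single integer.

Step 1: enter (2,9), '\' deflects left->up, move up to (1,9)
Step 2: enter (1,9), '.' pass, move up to (0,9)
Step 3: enter (0,9), '.' pass, move up to (-1,9)
Step 4: at (-1,9) — EXIT via top edge, pos 9
Path length (cell visits): 3

Answer: 3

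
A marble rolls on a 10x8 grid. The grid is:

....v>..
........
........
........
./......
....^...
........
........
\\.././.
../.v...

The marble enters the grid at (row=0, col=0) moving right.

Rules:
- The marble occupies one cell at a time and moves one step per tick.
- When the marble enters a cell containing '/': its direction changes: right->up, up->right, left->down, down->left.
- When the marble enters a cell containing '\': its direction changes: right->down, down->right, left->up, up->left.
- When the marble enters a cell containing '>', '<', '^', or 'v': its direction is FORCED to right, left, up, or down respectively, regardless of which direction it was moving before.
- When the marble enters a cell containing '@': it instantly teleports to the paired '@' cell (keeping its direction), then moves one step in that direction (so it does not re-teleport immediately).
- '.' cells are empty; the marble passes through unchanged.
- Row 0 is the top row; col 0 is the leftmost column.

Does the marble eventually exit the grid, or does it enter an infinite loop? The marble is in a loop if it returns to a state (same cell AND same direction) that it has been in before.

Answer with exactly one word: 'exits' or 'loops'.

Answer: loops

Derivation:
Step 1: enter (0,0), '.' pass, move right to (0,1)
Step 2: enter (0,1), '.' pass, move right to (0,2)
Step 3: enter (0,2), '.' pass, move right to (0,3)
Step 4: enter (0,3), '.' pass, move right to (0,4)
Step 5: enter (0,4), 'v' forces right->down, move down to (1,4)
Step 6: enter (1,4), '.' pass, move down to (2,4)
Step 7: enter (2,4), '.' pass, move down to (3,4)
Step 8: enter (3,4), '.' pass, move down to (4,4)
Step 9: enter (4,4), '.' pass, move down to (5,4)
Step 10: enter (5,4), '^' forces down->up, move up to (4,4)
Step 11: enter (4,4), '.' pass, move up to (3,4)
Step 12: enter (3,4), '.' pass, move up to (2,4)
Step 13: enter (2,4), '.' pass, move up to (1,4)
Step 14: enter (1,4), '.' pass, move up to (0,4)
Step 15: enter (0,4), 'v' forces up->down, move down to (1,4)
Step 16: at (1,4) dir=down — LOOP DETECTED (seen before)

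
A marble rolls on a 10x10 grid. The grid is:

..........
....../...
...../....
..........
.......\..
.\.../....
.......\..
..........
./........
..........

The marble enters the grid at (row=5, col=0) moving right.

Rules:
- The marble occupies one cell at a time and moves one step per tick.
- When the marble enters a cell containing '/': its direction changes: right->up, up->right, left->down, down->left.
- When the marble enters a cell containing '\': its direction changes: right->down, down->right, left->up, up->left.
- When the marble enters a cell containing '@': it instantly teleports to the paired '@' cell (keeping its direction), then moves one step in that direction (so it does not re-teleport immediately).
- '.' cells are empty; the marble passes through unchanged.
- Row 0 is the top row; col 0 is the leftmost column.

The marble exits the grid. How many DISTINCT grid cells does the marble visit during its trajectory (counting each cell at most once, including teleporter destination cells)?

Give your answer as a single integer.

Step 1: enter (5,0), '.' pass, move right to (5,1)
Step 2: enter (5,1), '\' deflects right->down, move down to (6,1)
Step 3: enter (6,1), '.' pass, move down to (7,1)
Step 4: enter (7,1), '.' pass, move down to (8,1)
Step 5: enter (8,1), '/' deflects down->left, move left to (8,0)
Step 6: enter (8,0), '.' pass, move left to (8,-1)
Step 7: at (8,-1) — EXIT via left edge, pos 8
Distinct cells visited: 6 (path length 6)

Answer: 6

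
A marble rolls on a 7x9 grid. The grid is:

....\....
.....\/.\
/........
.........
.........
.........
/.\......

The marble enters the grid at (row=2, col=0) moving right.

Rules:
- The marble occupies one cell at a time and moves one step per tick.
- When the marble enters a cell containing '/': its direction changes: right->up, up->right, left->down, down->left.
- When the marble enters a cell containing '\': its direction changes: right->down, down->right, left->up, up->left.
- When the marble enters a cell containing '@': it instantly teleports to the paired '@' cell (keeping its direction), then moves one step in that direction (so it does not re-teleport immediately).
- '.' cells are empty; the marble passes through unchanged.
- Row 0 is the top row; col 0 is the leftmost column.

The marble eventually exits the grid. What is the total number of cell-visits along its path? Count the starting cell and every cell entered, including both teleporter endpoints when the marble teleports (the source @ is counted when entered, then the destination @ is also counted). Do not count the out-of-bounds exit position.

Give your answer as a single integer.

Step 1: enter (2,0), '/' deflects right->up, move up to (1,0)
Step 2: enter (1,0), '.' pass, move up to (0,0)
Step 3: enter (0,0), '.' pass, move up to (-1,0)
Step 4: at (-1,0) — EXIT via top edge, pos 0
Path length (cell visits): 3

Answer: 3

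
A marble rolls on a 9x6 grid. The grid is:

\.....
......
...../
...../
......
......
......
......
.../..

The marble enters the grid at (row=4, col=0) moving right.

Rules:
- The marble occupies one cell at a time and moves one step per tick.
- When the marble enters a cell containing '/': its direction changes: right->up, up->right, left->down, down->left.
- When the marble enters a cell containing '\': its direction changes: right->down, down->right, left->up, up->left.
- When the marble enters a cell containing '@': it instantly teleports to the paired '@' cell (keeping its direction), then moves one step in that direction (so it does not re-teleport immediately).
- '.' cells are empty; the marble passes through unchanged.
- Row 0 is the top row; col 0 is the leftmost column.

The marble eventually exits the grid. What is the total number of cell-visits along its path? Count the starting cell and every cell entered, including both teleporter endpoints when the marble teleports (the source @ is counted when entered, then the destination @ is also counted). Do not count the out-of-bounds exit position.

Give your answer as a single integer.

Step 1: enter (4,0), '.' pass, move right to (4,1)
Step 2: enter (4,1), '.' pass, move right to (4,2)
Step 3: enter (4,2), '.' pass, move right to (4,3)
Step 4: enter (4,3), '.' pass, move right to (4,4)
Step 5: enter (4,4), '.' pass, move right to (4,5)
Step 6: enter (4,5), '.' pass, move right to (4,6)
Step 7: at (4,6) — EXIT via right edge, pos 4
Path length (cell visits): 6

Answer: 6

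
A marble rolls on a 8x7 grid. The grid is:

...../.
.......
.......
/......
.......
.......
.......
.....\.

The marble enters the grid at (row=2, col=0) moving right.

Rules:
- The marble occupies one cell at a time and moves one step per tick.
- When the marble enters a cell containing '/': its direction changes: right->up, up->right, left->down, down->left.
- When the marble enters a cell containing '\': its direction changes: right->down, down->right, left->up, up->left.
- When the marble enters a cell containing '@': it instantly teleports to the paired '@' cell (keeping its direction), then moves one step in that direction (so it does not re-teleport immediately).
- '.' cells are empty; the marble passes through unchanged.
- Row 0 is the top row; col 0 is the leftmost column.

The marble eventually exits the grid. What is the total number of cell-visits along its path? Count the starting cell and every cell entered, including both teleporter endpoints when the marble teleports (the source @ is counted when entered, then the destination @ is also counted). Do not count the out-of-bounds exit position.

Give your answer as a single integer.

Answer: 7

Derivation:
Step 1: enter (2,0), '.' pass, move right to (2,1)
Step 2: enter (2,1), '.' pass, move right to (2,2)
Step 3: enter (2,2), '.' pass, move right to (2,3)
Step 4: enter (2,3), '.' pass, move right to (2,4)
Step 5: enter (2,4), '.' pass, move right to (2,5)
Step 6: enter (2,5), '.' pass, move right to (2,6)
Step 7: enter (2,6), '.' pass, move right to (2,7)
Step 8: at (2,7) — EXIT via right edge, pos 2
Path length (cell visits): 7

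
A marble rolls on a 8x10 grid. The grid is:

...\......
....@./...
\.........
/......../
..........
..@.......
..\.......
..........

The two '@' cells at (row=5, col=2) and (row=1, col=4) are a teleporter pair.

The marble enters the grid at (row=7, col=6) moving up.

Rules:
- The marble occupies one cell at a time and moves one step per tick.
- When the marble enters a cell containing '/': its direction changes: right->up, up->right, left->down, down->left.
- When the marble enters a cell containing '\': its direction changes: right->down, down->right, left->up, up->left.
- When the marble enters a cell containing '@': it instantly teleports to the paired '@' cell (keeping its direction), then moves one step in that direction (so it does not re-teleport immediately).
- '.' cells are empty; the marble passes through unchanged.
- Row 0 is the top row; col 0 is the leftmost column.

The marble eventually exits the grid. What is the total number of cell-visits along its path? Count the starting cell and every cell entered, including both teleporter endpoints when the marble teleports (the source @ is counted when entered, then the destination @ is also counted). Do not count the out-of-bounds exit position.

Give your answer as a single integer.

Step 1: enter (7,6), '.' pass, move up to (6,6)
Step 2: enter (6,6), '.' pass, move up to (5,6)
Step 3: enter (5,6), '.' pass, move up to (4,6)
Step 4: enter (4,6), '.' pass, move up to (3,6)
Step 5: enter (3,6), '.' pass, move up to (2,6)
Step 6: enter (2,6), '.' pass, move up to (1,6)
Step 7: enter (1,6), '/' deflects up->right, move right to (1,7)
Step 8: enter (1,7), '.' pass, move right to (1,8)
Step 9: enter (1,8), '.' pass, move right to (1,9)
Step 10: enter (1,9), '.' pass, move right to (1,10)
Step 11: at (1,10) — EXIT via right edge, pos 1
Path length (cell visits): 10

Answer: 10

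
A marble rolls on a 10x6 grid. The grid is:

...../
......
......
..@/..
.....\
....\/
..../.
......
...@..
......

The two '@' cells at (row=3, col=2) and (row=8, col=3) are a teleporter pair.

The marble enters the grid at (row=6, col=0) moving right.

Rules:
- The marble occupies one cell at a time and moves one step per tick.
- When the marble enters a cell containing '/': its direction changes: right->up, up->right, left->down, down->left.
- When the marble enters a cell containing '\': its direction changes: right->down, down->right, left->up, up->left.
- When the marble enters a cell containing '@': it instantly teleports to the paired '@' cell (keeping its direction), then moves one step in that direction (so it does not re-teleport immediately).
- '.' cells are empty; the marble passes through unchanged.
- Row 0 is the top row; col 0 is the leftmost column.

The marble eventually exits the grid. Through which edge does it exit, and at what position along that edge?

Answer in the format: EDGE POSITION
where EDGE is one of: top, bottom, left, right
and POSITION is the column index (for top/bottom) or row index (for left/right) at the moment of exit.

Step 1: enter (6,0), '.' pass, move right to (6,1)
Step 2: enter (6,1), '.' pass, move right to (6,2)
Step 3: enter (6,2), '.' pass, move right to (6,3)
Step 4: enter (6,3), '.' pass, move right to (6,4)
Step 5: enter (6,4), '/' deflects right->up, move up to (5,4)
Step 6: enter (5,4), '\' deflects up->left, move left to (5,3)
Step 7: enter (5,3), '.' pass, move left to (5,2)
Step 8: enter (5,2), '.' pass, move left to (5,1)
Step 9: enter (5,1), '.' pass, move left to (5,0)
Step 10: enter (5,0), '.' pass, move left to (5,-1)
Step 11: at (5,-1) — EXIT via left edge, pos 5

Answer: left 5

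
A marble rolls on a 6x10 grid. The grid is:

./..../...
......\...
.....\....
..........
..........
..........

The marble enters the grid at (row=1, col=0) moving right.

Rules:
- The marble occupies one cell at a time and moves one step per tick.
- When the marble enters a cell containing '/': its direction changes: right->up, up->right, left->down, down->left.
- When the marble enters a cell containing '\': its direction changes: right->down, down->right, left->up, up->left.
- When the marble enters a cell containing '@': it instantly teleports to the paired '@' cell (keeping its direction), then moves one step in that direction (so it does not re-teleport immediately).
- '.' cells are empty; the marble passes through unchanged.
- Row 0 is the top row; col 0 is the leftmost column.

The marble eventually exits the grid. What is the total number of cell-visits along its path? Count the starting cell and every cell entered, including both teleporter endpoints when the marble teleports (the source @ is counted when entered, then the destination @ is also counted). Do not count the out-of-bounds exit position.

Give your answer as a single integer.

Step 1: enter (1,0), '.' pass, move right to (1,1)
Step 2: enter (1,1), '.' pass, move right to (1,2)
Step 3: enter (1,2), '.' pass, move right to (1,3)
Step 4: enter (1,3), '.' pass, move right to (1,4)
Step 5: enter (1,4), '.' pass, move right to (1,5)
Step 6: enter (1,5), '.' pass, move right to (1,6)
Step 7: enter (1,6), '\' deflects right->down, move down to (2,6)
Step 8: enter (2,6), '.' pass, move down to (3,6)
Step 9: enter (3,6), '.' pass, move down to (4,6)
Step 10: enter (4,6), '.' pass, move down to (5,6)
Step 11: enter (5,6), '.' pass, move down to (6,6)
Step 12: at (6,6) — EXIT via bottom edge, pos 6
Path length (cell visits): 11

Answer: 11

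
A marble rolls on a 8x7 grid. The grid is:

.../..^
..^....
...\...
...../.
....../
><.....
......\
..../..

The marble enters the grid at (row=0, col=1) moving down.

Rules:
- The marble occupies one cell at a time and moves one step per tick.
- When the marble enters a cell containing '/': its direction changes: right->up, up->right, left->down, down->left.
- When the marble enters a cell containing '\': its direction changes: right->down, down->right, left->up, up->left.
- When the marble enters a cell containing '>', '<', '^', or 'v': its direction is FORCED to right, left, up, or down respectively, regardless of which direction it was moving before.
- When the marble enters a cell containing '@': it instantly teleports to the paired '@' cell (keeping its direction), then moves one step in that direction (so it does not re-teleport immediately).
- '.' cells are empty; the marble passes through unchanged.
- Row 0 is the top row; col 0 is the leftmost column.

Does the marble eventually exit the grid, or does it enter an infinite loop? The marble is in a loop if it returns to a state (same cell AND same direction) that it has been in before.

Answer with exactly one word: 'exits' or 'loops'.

Answer: loops

Derivation:
Step 1: enter (0,1), '.' pass, move down to (1,1)
Step 2: enter (1,1), '.' pass, move down to (2,1)
Step 3: enter (2,1), '.' pass, move down to (3,1)
Step 4: enter (3,1), '.' pass, move down to (4,1)
Step 5: enter (4,1), '.' pass, move down to (5,1)
Step 6: enter (5,1), '<' forces down->left, move left to (5,0)
Step 7: enter (5,0), '>' forces left->right, move right to (5,1)
Step 8: enter (5,1), '<' forces right->left, move left to (5,0)
Step 9: at (5,0) dir=left — LOOP DETECTED (seen before)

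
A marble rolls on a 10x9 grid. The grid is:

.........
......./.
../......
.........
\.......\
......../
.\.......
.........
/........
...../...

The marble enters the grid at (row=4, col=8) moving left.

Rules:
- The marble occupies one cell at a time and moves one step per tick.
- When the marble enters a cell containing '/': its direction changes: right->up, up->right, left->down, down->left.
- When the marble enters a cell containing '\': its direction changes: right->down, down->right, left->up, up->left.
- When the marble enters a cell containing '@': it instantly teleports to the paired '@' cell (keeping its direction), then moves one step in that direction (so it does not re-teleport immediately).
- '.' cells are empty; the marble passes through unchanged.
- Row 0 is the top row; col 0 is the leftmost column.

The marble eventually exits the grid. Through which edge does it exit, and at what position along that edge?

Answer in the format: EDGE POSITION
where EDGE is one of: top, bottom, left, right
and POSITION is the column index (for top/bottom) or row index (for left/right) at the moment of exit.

Step 1: enter (4,8), '\' deflects left->up, move up to (3,8)
Step 2: enter (3,8), '.' pass, move up to (2,8)
Step 3: enter (2,8), '.' pass, move up to (1,8)
Step 4: enter (1,8), '.' pass, move up to (0,8)
Step 5: enter (0,8), '.' pass, move up to (-1,8)
Step 6: at (-1,8) — EXIT via top edge, pos 8

Answer: top 8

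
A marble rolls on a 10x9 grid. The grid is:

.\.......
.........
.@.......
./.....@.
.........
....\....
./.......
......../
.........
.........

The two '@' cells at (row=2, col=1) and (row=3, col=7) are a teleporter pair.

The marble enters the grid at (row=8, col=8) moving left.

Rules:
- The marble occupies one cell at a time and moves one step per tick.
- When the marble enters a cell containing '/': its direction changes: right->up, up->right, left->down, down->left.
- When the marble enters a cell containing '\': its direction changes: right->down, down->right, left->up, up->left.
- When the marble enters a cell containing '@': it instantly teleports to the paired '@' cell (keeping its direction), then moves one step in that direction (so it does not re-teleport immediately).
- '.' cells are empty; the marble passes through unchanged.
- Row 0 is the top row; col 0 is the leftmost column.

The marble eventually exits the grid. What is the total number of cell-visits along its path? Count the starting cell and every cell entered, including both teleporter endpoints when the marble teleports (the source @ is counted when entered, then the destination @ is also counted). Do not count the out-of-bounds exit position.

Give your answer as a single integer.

Answer: 9

Derivation:
Step 1: enter (8,8), '.' pass, move left to (8,7)
Step 2: enter (8,7), '.' pass, move left to (8,6)
Step 3: enter (8,6), '.' pass, move left to (8,5)
Step 4: enter (8,5), '.' pass, move left to (8,4)
Step 5: enter (8,4), '.' pass, move left to (8,3)
Step 6: enter (8,3), '.' pass, move left to (8,2)
Step 7: enter (8,2), '.' pass, move left to (8,1)
Step 8: enter (8,1), '.' pass, move left to (8,0)
Step 9: enter (8,0), '.' pass, move left to (8,-1)
Step 10: at (8,-1) — EXIT via left edge, pos 8
Path length (cell visits): 9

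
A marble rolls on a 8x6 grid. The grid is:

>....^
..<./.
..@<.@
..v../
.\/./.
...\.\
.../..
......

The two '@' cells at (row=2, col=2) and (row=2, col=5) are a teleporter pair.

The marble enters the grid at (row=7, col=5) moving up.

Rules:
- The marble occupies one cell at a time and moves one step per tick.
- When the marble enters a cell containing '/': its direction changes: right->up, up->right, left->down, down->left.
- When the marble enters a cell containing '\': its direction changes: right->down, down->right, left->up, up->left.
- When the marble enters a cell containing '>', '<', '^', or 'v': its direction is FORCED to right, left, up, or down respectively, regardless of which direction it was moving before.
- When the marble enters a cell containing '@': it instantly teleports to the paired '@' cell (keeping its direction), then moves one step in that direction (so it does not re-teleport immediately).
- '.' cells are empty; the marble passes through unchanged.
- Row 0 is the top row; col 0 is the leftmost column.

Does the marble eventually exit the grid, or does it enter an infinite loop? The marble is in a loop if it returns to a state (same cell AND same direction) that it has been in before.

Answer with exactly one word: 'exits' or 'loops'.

Answer: loops

Derivation:
Step 1: enter (7,5), '.' pass, move up to (6,5)
Step 2: enter (6,5), '.' pass, move up to (5,5)
Step 3: enter (5,5), '\' deflects up->left, move left to (5,4)
Step 4: enter (5,4), '.' pass, move left to (5,3)
Step 5: enter (5,3), '\' deflects left->up, move up to (4,3)
Step 6: enter (4,3), '.' pass, move up to (3,3)
Step 7: enter (3,3), '.' pass, move up to (2,3)
Step 8: enter (2,3), '<' forces up->left, move left to (2,2)
Step 9: enter (2,2), '@' teleport (2,2)->(2,5), also enter (2,5), move left to (2,4)
Step 10: enter (2,4), '.' pass, move left to (2,3)
Step 11: enter (2,3), '<' forces left->left, move left to (2,2)
Step 12: at (2,2) dir=left — LOOP DETECTED (seen before)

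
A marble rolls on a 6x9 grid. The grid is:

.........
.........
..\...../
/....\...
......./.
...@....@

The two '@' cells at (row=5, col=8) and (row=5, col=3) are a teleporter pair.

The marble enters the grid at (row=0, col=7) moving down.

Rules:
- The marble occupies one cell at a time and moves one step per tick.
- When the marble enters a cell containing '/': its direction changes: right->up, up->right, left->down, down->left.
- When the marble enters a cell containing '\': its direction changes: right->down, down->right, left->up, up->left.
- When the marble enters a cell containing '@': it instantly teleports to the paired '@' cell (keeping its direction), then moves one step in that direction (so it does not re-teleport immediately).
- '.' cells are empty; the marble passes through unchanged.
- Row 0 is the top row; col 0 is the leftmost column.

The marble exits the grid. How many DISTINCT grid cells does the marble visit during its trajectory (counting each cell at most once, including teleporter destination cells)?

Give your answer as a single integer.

Answer: 12

Derivation:
Step 1: enter (0,7), '.' pass, move down to (1,7)
Step 2: enter (1,7), '.' pass, move down to (2,7)
Step 3: enter (2,7), '.' pass, move down to (3,7)
Step 4: enter (3,7), '.' pass, move down to (4,7)
Step 5: enter (4,7), '/' deflects down->left, move left to (4,6)
Step 6: enter (4,6), '.' pass, move left to (4,5)
Step 7: enter (4,5), '.' pass, move left to (4,4)
Step 8: enter (4,4), '.' pass, move left to (4,3)
Step 9: enter (4,3), '.' pass, move left to (4,2)
Step 10: enter (4,2), '.' pass, move left to (4,1)
Step 11: enter (4,1), '.' pass, move left to (4,0)
Step 12: enter (4,0), '.' pass, move left to (4,-1)
Step 13: at (4,-1) — EXIT via left edge, pos 4
Distinct cells visited: 12 (path length 12)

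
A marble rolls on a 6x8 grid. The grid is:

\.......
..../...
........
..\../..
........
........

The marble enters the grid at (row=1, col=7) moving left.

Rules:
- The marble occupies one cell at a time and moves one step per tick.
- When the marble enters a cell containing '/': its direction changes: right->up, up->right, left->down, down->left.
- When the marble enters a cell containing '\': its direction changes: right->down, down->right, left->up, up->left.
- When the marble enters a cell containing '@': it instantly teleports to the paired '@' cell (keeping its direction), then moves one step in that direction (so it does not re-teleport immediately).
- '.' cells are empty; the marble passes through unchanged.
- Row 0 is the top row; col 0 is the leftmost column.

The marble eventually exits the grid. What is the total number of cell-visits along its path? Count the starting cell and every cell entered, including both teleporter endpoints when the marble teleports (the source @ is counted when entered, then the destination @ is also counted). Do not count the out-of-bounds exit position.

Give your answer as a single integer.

Answer: 8

Derivation:
Step 1: enter (1,7), '.' pass, move left to (1,6)
Step 2: enter (1,6), '.' pass, move left to (1,5)
Step 3: enter (1,5), '.' pass, move left to (1,4)
Step 4: enter (1,4), '/' deflects left->down, move down to (2,4)
Step 5: enter (2,4), '.' pass, move down to (3,4)
Step 6: enter (3,4), '.' pass, move down to (4,4)
Step 7: enter (4,4), '.' pass, move down to (5,4)
Step 8: enter (5,4), '.' pass, move down to (6,4)
Step 9: at (6,4) — EXIT via bottom edge, pos 4
Path length (cell visits): 8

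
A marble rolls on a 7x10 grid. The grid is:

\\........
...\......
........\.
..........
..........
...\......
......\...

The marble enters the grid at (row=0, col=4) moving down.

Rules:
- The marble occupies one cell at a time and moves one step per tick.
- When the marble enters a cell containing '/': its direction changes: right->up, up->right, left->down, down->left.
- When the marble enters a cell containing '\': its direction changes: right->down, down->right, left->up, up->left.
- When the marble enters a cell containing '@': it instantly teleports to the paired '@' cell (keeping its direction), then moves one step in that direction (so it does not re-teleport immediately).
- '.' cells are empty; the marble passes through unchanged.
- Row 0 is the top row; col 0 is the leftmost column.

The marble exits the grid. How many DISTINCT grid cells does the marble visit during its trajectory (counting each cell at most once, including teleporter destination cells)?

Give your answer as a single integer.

Step 1: enter (0,4), '.' pass, move down to (1,4)
Step 2: enter (1,4), '.' pass, move down to (2,4)
Step 3: enter (2,4), '.' pass, move down to (3,4)
Step 4: enter (3,4), '.' pass, move down to (4,4)
Step 5: enter (4,4), '.' pass, move down to (5,4)
Step 6: enter (5,4), '.' pass, move down to (6,4)
Step 7: enter (6,4), '.' pass, move down to (7,4)
Step 8: at (7,4) — EXIT via bottom edge, pos 4
Distinct cells visited: 7 (path length 7)

Answer: 7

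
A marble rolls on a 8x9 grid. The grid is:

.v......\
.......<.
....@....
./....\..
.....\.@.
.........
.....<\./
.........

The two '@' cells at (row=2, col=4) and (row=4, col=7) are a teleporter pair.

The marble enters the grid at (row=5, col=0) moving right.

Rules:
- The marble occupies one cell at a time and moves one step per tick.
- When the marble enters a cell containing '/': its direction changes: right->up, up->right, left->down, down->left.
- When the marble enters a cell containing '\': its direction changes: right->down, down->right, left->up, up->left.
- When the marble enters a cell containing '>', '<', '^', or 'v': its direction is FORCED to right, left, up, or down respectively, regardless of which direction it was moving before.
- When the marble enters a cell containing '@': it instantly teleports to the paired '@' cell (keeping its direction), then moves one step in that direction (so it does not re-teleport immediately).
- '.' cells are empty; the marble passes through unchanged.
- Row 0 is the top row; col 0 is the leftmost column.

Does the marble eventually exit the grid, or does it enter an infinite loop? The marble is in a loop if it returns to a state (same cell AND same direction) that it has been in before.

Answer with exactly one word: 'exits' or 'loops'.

Answer: exits

Derivation:
Step 1: enter (5,0), '.' pass, move right to (5,1)
Step 2: enter (5,1), '.' pass, move right to (5,2)
Step 3: enter (5,2), '.' pass, move right to (5,3)
Step 4: enter (5,3), '.' pass, move right to (5,4)
Step 5: enter (5,4), '.' pass, move right to (5,5)
Step 6: enter (5,5), '.' pass, move right to (5,6)
Step 7: enter (5,6), '.' pass, move right to (5,7)
Step 8: enter (5,7), '.' pass, move right to (5,8)
Step 9: enter (5,8), '.' pass, move right to (5,9)
Step 10: at (5,9) — EXIT via right edge, pos 5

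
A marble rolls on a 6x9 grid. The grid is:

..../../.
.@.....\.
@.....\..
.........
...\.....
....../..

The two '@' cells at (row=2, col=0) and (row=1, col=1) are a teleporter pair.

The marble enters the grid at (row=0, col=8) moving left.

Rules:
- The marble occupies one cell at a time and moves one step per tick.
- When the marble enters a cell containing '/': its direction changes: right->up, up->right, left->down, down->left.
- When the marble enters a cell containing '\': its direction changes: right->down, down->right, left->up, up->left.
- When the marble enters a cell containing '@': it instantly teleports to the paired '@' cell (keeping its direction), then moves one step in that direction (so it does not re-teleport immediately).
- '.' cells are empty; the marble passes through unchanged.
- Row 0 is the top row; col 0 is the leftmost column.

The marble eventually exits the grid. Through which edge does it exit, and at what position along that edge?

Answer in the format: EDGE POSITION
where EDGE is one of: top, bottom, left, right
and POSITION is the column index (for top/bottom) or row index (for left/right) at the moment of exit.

Answer: right 1

Derivation:
Step 1: enter (0,8), '.' pass, move left to (0,7)
Step 2: enter (0,7), '/' deflects left->down, move down to (1,7)
Step 3: enter (1,7), '\' deflects down->right, move right to (1,8)
Step 4: enter (1,8), '.' pass, move right to (1,9)
Step 5: at (1,9) — EXIT via right edge, pos 1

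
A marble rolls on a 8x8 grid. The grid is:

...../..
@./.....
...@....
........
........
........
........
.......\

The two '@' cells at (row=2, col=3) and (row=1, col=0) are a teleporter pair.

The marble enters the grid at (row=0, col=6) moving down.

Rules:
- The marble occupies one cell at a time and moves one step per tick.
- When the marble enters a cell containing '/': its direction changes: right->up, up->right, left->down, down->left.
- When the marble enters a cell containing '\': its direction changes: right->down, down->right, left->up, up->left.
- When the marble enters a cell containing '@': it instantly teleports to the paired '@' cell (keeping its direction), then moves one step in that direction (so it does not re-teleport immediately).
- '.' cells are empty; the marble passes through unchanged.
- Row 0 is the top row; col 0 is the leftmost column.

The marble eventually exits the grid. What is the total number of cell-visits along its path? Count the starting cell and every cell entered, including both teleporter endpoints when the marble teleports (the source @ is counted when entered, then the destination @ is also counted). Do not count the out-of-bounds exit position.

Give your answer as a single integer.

Step 1: enter (0,6), '.' pass, move down to (1,6)
Step 2: enter (1,6), '.' pass, move down to (2,6)
Step 3: enter (2,6), '.' pass, move down to (3,6)
Step 4: enter (3,6), '.' pass, move down to (4,6)
Step 5: enter (4,6), '.' pass, move down to (5,6)
Step 6: enter (5,6), '.' pass, move down to (6,6)
Step 7: enter (6,6), '.' pass, move down to (7,6)
Step 8: enter (7,6), '.' pass, move down to (8,6)
Step 9: at (8,6) — EXIT via bottom edge, pos 6
Path length (cell visits): 8

Answer: 8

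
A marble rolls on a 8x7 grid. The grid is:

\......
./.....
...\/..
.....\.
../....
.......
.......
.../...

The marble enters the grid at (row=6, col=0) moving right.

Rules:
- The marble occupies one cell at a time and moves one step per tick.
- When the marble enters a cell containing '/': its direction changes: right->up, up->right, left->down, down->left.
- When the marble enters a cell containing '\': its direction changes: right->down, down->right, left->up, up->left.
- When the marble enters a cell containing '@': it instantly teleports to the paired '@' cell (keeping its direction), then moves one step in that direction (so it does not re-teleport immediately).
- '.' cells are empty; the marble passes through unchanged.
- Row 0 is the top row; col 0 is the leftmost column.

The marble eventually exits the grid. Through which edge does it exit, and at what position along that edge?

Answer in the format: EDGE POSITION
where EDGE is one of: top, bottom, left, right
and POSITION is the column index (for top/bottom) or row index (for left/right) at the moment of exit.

Step 1: enter (6,0), '.' pass, move right to (6,1)
Step 2: enter (6,1), '.' pass, move right to (6,2)
Step 3: enter (6,2), '.' pass, move right to (6,3)
Step 4: enter (6,3), '.' pass, move right to (6,4)
Step 5: enter (6,4), '.' pass, move right to (6,5)
Step 6: enter (6,5), '.' pass, move right to (6,6)
Step 7: enter (6,6), '.' pass, move right to (6,7)
Step 8: at (6,7) — EXIT via right edge, pos 6

Answer: right 6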